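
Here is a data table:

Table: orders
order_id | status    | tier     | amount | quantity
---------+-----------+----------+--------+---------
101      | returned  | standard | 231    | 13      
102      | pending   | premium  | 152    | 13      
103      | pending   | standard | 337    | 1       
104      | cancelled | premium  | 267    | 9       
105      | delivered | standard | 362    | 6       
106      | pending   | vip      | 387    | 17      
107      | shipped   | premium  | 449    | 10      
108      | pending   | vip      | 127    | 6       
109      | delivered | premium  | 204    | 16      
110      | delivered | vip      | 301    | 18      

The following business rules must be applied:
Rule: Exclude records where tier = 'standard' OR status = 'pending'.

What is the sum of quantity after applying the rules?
53

Step 1: Find records where tier = 'standard' OR status = 'pending'
Step 2: 6 records match, summing to 56
Step 3: Original sum: 109
Step 4: Remaining sum = 109 - 56 = 53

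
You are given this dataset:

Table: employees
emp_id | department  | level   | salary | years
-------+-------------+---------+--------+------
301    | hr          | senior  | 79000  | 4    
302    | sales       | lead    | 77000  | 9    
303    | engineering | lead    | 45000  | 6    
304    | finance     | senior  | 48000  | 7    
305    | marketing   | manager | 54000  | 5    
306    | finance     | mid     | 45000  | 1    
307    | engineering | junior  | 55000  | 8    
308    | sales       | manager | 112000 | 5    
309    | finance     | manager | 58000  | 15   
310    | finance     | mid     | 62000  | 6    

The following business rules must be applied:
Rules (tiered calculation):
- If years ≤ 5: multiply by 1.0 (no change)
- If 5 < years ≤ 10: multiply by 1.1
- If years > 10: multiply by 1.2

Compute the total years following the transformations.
72.6

Step 1: Tier 1 (years ≤ 5): 4 records, sum = 15 × 1.0 = 15.0
Step 2: Tier 2 (5 < years ≤ 10): 5 records, sum = 36 × 1.1 = 39.6
Step 3: Tier 3 (years > 10): 1 records, sum = 15 × 1.2 = 18.0
Step 4: Final sum = 15.0 + 39.6 + 18.0 = 72.6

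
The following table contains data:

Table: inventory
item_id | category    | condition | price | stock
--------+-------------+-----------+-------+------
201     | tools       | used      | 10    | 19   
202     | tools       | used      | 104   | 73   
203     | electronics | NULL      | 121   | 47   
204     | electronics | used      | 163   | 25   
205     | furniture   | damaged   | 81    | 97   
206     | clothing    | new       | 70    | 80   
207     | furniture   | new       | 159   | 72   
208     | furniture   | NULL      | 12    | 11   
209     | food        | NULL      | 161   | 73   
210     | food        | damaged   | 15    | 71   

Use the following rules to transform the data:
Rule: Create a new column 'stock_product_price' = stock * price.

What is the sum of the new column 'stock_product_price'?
55399

Step 1: For each record, compute stock * price
Example calculations:
  19 * 10 = 190
  73 * 104 = 7592
  47 * 121 = 5687
  ...
Step 2: Sum all derived values
Step 3: Total = 55399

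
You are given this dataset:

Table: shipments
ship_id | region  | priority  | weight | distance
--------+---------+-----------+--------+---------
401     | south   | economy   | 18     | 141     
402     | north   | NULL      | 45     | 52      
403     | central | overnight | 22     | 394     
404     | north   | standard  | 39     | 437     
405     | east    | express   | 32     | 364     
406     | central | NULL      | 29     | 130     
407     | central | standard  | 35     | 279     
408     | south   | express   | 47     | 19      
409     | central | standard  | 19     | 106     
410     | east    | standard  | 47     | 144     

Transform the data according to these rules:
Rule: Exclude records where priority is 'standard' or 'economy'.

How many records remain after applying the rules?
5

Step 1: Count records to exclude
  - 4 (standard) + 1 (economy) = 5 records
Step 2: Total records: 10
Step 3: Remaining = 10 - 5 = 5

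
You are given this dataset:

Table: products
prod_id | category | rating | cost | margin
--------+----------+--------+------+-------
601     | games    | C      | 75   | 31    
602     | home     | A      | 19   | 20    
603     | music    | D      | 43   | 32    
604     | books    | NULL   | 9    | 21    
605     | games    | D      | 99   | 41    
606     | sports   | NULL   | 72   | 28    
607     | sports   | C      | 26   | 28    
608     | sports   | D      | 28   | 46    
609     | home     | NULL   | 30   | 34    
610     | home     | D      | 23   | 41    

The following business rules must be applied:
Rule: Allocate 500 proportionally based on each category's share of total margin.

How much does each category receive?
books: 32.61, games: 111.8, home: 147.52, music: 49.69, sports: 158.39

Step 1: Calculate total margin = 322
Step 2: Calculate each category's proportion:
  books: 21/322 = 6.52% → 32.61
  games: 72/322 = 22.36% → 111.8
  home: 95/322 = 29.50% → 147.52
  music: 32/322 = 9.94% → 49.69
  sports: 102/322 = 31.68% → 158.39
Step 3: Verify: sum of allocations ≈ 500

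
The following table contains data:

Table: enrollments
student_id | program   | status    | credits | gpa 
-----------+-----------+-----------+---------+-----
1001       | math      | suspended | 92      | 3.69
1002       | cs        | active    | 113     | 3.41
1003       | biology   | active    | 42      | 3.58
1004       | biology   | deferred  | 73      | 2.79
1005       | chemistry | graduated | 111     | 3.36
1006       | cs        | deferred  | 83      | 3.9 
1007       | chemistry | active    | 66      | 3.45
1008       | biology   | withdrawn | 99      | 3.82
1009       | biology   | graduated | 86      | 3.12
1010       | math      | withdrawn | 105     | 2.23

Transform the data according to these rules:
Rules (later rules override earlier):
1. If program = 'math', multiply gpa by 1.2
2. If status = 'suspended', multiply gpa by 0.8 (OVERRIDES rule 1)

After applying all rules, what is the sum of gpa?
33.06

Step 1: Rule 2 takes priority for records with status = 'suspended'
  - 1 records: 3.69 × 0.8 = 2.95
Step 2: Rule 1 applies to remaining records with program = 'math'
  - 1 records: 2.23 × 1.2 = 2.68
Step 3: Other records unchanged: 27.43
Step 4: Final sum = 2.95 + 2.68 + 27.43 = 33.06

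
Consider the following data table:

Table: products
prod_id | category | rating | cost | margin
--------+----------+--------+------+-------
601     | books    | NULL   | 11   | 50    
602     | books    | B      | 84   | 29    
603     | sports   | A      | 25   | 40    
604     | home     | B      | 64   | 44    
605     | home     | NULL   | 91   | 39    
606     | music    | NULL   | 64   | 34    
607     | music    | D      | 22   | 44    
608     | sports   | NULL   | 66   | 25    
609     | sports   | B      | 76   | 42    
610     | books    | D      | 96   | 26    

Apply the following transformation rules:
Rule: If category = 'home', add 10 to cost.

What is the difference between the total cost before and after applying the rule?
20

Step 1: Original sum of cost = 599
Step 2: 2 records have category = 'home'
Step 3: Each affected record changes by 10
Step 4: Total change = 2 × 10 = 20
Step 5: New sum = 599 + 20 = 619
Step 6: Difference = |619 - 599| = 20
        (Sum increased by 20)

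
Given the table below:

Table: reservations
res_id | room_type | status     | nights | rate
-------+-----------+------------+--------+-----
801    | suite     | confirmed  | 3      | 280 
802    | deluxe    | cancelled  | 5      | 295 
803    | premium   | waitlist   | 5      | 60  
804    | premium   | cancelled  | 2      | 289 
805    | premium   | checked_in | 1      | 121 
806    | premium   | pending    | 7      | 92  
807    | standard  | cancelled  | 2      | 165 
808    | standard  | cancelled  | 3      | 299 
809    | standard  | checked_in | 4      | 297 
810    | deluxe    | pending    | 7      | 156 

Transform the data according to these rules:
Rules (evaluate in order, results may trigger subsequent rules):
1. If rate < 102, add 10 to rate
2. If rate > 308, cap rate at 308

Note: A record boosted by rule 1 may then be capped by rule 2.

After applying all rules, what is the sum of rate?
2074

Step 1: Apply rule 1 to records with rate < 102
  - 2 records get bonus of 10
  - Of these, 0 records then exceed 308 and get capped
Step 2: Apply rule 2 to records with rate > 308
  - 0 records (original) are capped
Step 3: Calculate final sum = 2074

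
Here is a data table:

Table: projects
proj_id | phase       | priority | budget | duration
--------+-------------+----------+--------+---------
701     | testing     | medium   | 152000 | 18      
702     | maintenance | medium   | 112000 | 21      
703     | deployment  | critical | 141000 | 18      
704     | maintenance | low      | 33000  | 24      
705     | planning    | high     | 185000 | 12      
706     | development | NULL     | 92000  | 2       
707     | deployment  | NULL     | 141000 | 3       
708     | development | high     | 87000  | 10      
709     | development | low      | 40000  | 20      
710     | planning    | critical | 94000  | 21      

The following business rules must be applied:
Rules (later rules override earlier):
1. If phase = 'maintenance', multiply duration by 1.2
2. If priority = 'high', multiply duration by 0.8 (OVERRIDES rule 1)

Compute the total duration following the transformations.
153.6

Step 1: Rule 2 takes priority for records with priority = 'high'
  - 2 records: 22 × 0.8 = 17.6
Step 2: Rule 1 applies to remaining records with phase = 'maintenance'
  - 2 records: 45 × 1.2 = 54.0
Step 3: Other records unchanged: 82
Step 4: Final sum = 17.6 + 54.0 + 82 = 153.6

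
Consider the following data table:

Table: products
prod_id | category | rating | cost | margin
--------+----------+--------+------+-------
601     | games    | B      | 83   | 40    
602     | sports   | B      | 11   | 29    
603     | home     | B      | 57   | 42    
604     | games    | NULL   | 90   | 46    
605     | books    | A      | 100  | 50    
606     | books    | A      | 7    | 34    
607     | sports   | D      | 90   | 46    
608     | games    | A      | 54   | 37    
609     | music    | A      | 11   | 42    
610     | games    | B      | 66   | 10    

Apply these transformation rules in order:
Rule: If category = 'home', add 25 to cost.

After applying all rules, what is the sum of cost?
594

Step 1: Count records where category = 'home': 1
Step 2: Total bonus added: 1 × 25 = 25
Step 3: Original sum of cost: 569
Step 4: Final sum = 569 + 25 = 594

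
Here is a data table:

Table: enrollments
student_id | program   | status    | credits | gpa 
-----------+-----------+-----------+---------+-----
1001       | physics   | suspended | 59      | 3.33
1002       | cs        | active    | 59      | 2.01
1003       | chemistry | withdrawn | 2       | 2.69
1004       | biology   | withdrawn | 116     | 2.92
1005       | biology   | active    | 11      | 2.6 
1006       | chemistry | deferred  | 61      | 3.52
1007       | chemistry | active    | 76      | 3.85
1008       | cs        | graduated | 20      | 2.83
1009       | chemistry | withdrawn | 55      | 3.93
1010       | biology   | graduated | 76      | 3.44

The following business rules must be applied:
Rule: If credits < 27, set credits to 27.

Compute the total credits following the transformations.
583

Step 1: 3 records have credits < 27
Step 2: These records originally summed to 33
Step 3: After setting to minimum: 3 × 27 = 81
Step 4: Unaffected records sum: 502
Step 5: Final sum = 81 + 502 = 583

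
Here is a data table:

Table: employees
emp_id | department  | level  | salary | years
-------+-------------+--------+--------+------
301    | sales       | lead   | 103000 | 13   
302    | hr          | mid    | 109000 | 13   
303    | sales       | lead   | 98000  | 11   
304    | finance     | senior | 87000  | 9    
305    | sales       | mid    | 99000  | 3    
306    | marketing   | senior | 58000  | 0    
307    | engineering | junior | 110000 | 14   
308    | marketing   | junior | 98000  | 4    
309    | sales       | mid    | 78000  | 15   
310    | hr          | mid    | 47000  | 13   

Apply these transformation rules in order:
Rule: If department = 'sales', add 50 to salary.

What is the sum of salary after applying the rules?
887200

Step 1: Count records where department = 'sales': 4
Step 2: Total bonus added: 4 × 50 = 200
Step 3: Original sum of salary: 887000
Step 4: Final sum = 887000 + 200 = 887200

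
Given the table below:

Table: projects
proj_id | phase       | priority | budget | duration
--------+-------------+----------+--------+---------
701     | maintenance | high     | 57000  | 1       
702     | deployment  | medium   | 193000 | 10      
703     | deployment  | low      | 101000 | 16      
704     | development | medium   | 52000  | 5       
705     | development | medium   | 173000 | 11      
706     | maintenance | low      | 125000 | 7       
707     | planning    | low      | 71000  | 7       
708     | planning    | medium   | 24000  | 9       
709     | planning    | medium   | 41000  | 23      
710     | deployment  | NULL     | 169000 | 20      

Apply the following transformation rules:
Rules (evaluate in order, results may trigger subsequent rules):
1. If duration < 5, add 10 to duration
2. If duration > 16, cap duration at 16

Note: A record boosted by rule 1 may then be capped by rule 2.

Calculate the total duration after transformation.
108

Step 1: Apply rule 1 to records with duration < 5
  - 1 records get bonus of 10
  - Of these, 0 records then exceed 16 and get capped
Step 2: Apply rule 2 to records with duration > 16
  - 2 records (original) are capped
Step 3: Calculate final sum = 108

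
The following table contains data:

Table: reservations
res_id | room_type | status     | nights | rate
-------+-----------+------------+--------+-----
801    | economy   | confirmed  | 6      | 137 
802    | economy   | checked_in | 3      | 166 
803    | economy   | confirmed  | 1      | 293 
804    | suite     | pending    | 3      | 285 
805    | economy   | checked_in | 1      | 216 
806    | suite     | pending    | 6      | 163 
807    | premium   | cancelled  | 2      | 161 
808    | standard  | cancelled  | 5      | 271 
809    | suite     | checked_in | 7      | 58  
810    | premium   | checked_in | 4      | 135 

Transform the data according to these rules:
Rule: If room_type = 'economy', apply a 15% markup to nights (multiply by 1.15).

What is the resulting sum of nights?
39.65

Step 1: Records with room_type = 'economy' have total nights = 11
Step 2: Apply multiplier: 11 × 1.15 = 12.65
Step 3: Other records total: 27
Step 4: Final sum = 12.65 + 27 = 39.65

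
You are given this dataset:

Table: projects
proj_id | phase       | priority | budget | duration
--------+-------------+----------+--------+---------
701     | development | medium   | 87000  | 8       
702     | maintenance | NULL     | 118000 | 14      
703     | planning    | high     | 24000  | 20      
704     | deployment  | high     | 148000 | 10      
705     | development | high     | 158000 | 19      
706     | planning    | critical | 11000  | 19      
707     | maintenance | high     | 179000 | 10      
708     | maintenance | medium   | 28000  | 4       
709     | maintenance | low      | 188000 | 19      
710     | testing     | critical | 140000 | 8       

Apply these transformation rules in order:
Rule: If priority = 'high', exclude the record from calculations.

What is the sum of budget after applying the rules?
572000

Step 1: Identify records where priority = 'high'
Step 2: The excluded records sum to 509000
Step 3: Original total budget = 1081000
Step 4: Remaining total = 1081000 - 509000 = 572000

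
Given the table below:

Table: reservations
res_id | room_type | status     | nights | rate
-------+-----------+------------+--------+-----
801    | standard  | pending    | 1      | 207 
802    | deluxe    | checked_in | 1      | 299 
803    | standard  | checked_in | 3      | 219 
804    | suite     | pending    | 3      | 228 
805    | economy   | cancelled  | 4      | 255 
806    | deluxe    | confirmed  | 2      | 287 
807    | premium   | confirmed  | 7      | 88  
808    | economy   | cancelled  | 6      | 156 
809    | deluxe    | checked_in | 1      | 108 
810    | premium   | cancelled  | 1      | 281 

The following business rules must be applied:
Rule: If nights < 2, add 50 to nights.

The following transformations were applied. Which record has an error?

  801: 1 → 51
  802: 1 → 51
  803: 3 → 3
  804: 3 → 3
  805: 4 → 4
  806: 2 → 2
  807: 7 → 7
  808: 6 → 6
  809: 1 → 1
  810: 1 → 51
Record 809 has an error. The correct transformed value should be 51, not 1.

Step 1: Check each record against the rule
Step 2: Record 809 has nights = 1
Step 3: Since 1 < 2, the bonus should have been applied
Step 4: Correct value = 51, but claimed value = 1
Conclusion: Record 809 has the error.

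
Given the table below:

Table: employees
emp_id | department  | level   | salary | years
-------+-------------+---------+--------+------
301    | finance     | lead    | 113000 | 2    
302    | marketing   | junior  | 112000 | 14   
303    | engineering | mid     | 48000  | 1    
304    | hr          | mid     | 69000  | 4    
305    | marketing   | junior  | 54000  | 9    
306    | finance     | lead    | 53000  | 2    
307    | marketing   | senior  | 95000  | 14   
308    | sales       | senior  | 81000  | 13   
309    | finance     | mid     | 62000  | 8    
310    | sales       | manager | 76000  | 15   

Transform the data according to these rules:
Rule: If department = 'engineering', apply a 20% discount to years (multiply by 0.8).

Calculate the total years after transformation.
81.8

Step 1: Records with department = 'engineering' have total years = 1
Step 2: Apply multiplier: 1 × 0.8 = 0.8
Step 3: Other records total: 81
Step 4: Final sum = 0.8 + 81 = 81.8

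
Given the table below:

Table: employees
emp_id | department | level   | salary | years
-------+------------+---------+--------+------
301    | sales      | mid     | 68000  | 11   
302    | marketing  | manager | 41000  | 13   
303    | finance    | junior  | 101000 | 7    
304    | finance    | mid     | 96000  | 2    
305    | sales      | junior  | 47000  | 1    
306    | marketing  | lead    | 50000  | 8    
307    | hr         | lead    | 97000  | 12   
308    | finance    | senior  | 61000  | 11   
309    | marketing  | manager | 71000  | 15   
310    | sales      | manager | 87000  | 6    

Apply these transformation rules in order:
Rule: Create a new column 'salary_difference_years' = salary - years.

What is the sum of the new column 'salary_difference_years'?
718914

Step 1: For each record, compute salary - years
Example calculations:
  68000 - 11 = 67989
  41000 - 13 = 40987
  101000 - 7 = 100993
  ...
Step 2: Sum all derived values
Step 3: Total = 718914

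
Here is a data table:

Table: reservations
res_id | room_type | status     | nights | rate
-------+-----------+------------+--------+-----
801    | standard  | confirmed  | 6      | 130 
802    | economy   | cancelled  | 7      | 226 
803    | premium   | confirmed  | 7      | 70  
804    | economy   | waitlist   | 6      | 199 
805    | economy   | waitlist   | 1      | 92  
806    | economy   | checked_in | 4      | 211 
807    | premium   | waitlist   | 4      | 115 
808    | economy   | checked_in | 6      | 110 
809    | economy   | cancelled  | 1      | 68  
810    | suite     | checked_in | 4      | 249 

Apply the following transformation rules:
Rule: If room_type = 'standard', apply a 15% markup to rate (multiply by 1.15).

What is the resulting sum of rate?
1489.5

Step 1: Records with room_type = 'standard' have total rate = 130
Step 2: Apply multiplier: 130 × 1.15 = 149.5
Step 3: Other records total: 1340
Step 4: Final sum = 149.5 + 1340 = 1489.5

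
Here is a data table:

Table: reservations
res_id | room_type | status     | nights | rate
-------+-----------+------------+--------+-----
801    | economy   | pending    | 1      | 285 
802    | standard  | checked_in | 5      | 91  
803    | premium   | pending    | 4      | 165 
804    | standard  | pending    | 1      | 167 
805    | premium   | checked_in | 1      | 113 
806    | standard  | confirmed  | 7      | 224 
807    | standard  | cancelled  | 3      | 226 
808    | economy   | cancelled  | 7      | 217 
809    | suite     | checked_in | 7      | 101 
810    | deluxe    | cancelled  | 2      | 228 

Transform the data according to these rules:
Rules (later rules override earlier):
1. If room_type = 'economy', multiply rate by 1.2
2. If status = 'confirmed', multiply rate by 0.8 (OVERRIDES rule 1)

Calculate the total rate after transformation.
1872.6

Step 1: Rule 2 takes priority for records with status = 'confirmed'
  - 1 records: 224 × 0.8 = 179.2
Step 2: Rule 1 applies to remaining records with room_type = 'economy'
  - 2 records: 502 × 1.2 = 602.4
Step 3: Other records unchanged: 1091
Step 4: Final sum = 179.2 + 602.4 + 1091 = 1872.6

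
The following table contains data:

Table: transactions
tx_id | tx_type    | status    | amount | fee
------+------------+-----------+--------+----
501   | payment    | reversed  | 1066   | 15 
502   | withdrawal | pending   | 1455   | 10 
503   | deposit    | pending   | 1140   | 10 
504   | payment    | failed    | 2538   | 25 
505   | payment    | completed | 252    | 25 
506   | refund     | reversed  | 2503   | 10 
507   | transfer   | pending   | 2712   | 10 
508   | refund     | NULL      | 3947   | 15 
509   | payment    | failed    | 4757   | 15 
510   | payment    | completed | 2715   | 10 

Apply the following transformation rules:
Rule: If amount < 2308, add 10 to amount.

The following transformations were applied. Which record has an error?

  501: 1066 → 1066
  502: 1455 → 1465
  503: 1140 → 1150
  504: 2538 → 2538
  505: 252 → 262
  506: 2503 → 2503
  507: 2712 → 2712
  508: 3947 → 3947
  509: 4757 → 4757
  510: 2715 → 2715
Record 501 has an error. The correct transformed value should be 1076, not 1066.

Step 1: Check each record against the rule
Step 2: Record 501 has amount = 1066
Step 3: Since 1066 < 2308, the bonus should have been applied
Step 4: Correct value = 1076, but claimed value = 1066
Conclusion: Record 501 has the error.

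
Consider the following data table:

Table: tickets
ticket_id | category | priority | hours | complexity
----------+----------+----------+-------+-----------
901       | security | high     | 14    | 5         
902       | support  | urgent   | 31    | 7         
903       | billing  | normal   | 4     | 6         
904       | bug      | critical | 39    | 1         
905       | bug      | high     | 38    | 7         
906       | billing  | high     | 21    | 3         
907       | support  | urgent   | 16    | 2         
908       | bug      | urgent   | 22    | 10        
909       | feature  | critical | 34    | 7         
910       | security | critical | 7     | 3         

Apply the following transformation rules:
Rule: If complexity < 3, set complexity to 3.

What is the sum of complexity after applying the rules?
54

Step 1: 2 records have complexity < 3
Step 2: These records originally summed to 3
Step 3: After setting to minimum: 2 × 3 = 6
Step 4: Unaffected records sum: 48
Step 5: Final sum = 6 + 48 = 54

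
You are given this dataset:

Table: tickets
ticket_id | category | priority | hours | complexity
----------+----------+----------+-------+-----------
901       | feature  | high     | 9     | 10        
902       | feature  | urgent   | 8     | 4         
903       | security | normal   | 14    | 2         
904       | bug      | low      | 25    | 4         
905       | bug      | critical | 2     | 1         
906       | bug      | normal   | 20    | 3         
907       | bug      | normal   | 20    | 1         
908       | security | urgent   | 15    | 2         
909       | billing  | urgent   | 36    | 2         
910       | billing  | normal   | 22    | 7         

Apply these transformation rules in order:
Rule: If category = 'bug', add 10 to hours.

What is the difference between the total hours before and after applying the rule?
40

Step 1: Original sum of hours = 171
Step 2: 4 records have category = 'bug'
Step 3: Each affected record changes by 10
Step 4: Total change = 4 × 10 = 40
Step 5: New sum = 171 + 40 = 211
Step 6: Difference = |211 - 171| = 40
        (Sum increased by 40)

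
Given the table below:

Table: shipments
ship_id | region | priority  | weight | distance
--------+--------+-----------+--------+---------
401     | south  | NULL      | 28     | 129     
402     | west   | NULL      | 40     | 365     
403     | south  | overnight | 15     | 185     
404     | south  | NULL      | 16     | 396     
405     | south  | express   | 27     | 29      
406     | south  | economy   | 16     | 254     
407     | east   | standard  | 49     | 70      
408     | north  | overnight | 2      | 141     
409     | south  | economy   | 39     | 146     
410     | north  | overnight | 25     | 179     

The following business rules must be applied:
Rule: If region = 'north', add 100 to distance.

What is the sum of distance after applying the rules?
2094

Step 1: Count records where region = 'north': 2
Step 2: Total bonus added: 2 × 100 = 200
Step 3: Original sum of distance: 1894
Step 4: Final sum = 1894 + 200 = 2094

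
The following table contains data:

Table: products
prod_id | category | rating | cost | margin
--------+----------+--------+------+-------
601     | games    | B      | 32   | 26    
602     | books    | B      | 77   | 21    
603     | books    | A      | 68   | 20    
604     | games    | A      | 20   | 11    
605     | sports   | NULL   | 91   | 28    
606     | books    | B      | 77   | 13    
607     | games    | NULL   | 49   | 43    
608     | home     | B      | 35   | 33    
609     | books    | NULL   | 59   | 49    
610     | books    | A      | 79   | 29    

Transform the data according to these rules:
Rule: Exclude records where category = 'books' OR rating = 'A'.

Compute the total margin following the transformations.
130

Step 1: Find records where category = 'books' OR rating = 'A'
Step 2: 6 records match, summing to 143
Step 3: Original sum: 273
Step 4: Remaining sum = 273 - 143 = 130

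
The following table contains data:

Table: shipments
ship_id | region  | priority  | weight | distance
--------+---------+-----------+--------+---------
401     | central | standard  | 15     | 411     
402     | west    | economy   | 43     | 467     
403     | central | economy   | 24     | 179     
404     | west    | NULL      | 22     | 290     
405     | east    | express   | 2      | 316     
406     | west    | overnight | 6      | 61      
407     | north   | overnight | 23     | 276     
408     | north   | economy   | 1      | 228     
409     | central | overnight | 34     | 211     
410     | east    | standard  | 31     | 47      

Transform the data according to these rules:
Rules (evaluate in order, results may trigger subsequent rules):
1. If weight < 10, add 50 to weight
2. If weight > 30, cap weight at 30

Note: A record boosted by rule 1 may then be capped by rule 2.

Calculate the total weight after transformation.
264

Step 1: Apply rule 1 to records with weight < 10
  - 3 records get bonus of 50
  - Of these, 3 records then exceed 30 and get capped
Step 2: Apply rule 2 to records with weight > 30
  - 3 records (original) are capped
Step 3: Calculate final sum = 264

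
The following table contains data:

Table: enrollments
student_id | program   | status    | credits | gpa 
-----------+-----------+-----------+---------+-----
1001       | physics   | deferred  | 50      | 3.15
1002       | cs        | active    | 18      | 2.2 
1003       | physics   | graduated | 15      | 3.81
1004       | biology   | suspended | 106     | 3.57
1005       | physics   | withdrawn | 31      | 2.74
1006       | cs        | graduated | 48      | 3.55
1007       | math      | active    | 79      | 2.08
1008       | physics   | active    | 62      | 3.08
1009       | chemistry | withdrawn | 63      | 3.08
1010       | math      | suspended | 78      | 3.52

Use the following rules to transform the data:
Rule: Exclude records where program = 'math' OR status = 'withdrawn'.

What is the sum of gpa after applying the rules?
19.36

Step 1: Find records where program = 'math' OR status = 'withdrawn'
Step 2: 4 records match, summing to 11.42
Step 3: Original sum: 30.78
Step 4: Remaining sum = 30.78 - 11.42 = 19.36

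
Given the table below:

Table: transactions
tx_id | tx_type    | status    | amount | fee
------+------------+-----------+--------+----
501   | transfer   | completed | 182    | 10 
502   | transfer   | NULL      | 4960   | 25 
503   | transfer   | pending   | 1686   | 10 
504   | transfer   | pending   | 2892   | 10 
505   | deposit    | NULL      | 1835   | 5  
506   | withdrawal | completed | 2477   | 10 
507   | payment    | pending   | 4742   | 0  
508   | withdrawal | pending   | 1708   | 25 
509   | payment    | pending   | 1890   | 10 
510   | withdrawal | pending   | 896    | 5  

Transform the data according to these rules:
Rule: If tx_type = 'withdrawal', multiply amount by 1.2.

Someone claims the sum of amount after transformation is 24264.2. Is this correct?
No, the correct result is 24284.2.

Step 1: Calculate the correct sum after transformation
Step 2: Apply multiplier 1.2 to records where tx_type = 'withdrawal'
Step 3: Correct result = 24284.2
Step 4: Claimed result = 24264.2
Step 5: 24284.2 ≠ 24264.2
Conclusion: The claimed result is incorrect. The correct answer is 24284.2.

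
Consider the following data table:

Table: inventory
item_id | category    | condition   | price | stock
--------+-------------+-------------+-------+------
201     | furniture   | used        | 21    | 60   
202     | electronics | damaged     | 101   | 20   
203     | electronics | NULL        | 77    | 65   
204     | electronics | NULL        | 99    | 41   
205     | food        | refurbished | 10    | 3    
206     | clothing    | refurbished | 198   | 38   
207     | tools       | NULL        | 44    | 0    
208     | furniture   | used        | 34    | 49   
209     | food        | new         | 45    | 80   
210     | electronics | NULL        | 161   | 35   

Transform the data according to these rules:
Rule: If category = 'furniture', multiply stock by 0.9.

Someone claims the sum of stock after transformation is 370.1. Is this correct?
No, the correct result is 380.1.

Step 1: Calculate the correct sum after transformation
Step 2: Apply multiplier 0.9 to records where category = 'furniture'
Step 3: Correct result = 380.1
Step 4: Claimed result = 370.1
Step 5: 380.1 ≠ 370.1
Conclusion: The claimed result is incorrect. The correct answer is 380.1.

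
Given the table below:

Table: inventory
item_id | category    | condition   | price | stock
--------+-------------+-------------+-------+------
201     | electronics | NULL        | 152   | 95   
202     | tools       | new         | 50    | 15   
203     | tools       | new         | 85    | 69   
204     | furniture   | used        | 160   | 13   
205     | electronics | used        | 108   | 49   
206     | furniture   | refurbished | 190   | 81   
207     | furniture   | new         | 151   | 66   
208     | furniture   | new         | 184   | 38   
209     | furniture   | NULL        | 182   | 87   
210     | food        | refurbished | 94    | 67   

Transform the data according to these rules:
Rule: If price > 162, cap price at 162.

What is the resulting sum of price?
1286

Step 1: 3 records have price > 162
Step 2: These records originally summed to 556
Step 3: After capping: 3 × 162 = 486
Step 4: Unaffected records sum: 800
Step 5: Final sum = 486 + 800 = 1286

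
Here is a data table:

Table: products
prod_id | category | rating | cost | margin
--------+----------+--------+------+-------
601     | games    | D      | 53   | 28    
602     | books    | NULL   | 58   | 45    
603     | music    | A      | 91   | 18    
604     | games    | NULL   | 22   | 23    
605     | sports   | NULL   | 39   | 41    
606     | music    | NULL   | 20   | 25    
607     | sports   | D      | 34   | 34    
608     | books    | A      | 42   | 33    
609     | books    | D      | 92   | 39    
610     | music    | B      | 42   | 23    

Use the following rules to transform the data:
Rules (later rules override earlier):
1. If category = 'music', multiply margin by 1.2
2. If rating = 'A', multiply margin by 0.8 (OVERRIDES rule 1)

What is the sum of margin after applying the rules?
308.4

Step 1: Rule 2 takes priority for records with rating = 'A'
  - 2 records: 51 × 0.8 = 40.8
Step 2: Rule 1 applies to remaining records with category = 'music'
  - 2 records: 48 × 1.2 = 57.6
Step 3: Other records unchanged: 210
Step 4: Final sum = 40.8 + 57.6 + 210 = 308.4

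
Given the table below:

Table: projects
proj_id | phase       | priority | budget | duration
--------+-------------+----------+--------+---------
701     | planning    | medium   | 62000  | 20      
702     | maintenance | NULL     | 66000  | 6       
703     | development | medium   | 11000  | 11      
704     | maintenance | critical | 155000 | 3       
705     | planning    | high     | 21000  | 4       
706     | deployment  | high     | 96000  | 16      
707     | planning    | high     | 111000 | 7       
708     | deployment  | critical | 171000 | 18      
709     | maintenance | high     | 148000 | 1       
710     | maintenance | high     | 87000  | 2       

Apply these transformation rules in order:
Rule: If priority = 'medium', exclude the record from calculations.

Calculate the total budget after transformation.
855000

Step 1: Identify records where priority = 'medium'
Step 2: The excluded records sum to 73000
Step 3: Original total budget = 928000
Step 4: Remaining total = 928000 - 73000 = 855000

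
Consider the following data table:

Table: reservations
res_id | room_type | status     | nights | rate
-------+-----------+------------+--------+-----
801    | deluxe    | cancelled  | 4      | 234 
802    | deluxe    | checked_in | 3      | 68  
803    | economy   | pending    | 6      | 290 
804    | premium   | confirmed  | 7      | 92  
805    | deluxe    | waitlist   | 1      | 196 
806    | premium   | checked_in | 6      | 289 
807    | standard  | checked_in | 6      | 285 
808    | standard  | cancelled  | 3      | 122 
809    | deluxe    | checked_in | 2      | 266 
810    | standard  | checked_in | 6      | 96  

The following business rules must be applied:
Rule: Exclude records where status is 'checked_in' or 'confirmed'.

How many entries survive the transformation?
4

Step 1: Count records to exclude
  - 5 (checked_in) + 1 (confirmed) = 6 records
Step 2: Total records: 10
Step 3: Remaining = 10 - 6 = 4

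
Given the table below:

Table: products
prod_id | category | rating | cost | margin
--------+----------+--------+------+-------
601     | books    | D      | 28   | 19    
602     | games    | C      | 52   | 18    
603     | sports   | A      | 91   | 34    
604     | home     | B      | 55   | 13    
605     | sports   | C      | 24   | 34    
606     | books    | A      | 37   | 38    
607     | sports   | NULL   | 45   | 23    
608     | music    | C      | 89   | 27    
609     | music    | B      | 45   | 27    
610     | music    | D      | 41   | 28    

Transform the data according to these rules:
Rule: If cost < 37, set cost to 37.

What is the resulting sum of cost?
529

Step 1: 2 records have cost < 37
Step 2: These records originally summed to 52
Step 3: After setting to minimum: 2 × 37 = 74
Step 4: Unaffected records sum: 455
Step 5: Final sum = 74 + 455 = 529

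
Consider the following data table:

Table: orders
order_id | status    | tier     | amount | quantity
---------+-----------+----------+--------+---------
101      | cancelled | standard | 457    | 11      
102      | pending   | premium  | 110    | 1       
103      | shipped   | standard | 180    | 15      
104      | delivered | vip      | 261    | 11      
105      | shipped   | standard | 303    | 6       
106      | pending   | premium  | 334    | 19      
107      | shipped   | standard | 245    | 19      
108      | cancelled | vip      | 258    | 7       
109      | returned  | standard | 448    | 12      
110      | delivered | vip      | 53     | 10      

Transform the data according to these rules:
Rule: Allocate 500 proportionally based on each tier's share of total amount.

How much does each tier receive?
premium: 83.81, standard: 308.23, vip: 107.97

Step 1: Calculate total amount = 2649
Step 2: Calculate each tier's proportion:
  premium: 444/2649 = 16.76% → 83.81
  standard: 1633/2649 = 61.65% → 308.23
  vip: 572/2649 = 21.59% → 107.97
Step 3: Verify: sum of allocations ≈ 500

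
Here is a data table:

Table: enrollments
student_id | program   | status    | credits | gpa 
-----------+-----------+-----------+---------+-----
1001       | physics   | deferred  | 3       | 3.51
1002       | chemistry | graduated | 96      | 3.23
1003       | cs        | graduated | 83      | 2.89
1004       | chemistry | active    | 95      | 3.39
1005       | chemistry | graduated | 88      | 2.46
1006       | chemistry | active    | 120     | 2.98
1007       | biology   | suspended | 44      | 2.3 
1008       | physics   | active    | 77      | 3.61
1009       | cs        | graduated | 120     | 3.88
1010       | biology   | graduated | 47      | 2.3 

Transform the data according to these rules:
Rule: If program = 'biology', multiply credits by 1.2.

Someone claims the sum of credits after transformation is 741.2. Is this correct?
No, the correct result is 791.2.

Step 1: Calculate the correct sum after transformation
Step 2: Apply multiplier 1.2 to records where program = 'biology'
Step 3: Correct result = 791.2
Step 4: Claimed result = 741.2
Step 5: 791.2 ≠ 741.2
Conclusion: The claimed result is incorrect. The correct answer is 791.2.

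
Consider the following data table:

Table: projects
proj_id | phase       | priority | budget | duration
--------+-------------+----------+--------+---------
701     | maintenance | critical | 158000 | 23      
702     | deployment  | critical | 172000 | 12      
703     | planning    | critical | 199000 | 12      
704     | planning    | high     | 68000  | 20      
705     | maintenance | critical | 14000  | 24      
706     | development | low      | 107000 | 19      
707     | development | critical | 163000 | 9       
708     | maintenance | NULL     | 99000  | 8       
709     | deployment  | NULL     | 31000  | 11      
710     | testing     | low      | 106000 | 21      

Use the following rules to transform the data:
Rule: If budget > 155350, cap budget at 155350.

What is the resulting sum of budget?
1046400

Step 1: 4 records have budget > 155350
Step 2: These records originally summed to 692000
Step 3: After capping: 4 × 155350 = 621400
Step 4: Unaffected records sum: 425000
Step 5: Final sum = 621400 + 425000 = 1046400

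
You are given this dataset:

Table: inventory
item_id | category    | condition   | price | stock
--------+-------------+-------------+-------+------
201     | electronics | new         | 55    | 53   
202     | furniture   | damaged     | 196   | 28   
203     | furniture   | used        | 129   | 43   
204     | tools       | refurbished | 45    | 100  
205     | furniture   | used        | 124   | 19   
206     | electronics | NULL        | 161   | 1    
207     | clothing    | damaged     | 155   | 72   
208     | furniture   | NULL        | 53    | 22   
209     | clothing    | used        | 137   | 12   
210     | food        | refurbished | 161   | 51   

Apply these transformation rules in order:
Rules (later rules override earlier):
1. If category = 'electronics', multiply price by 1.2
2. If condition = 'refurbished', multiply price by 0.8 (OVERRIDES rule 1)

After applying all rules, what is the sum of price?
1218.0

Step 1: Rule 2 takes priority for records with condition = 'refurbished'
  - 2 records: 206 × 0.8 = 164.8
Step 2: Rule 1 applies to remaining records with category = 'electronics'
  - 2 records: 216 × 1.2 = 259.2
Step 3: Other records unchanged: 794
Step 4: Final sum = 164.8 + 259.2 + 794 = 1218.0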